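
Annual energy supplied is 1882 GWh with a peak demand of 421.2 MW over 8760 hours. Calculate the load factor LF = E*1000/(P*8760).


LF = 1882 * 1000 / (421.2 * 8760) = 0.5101


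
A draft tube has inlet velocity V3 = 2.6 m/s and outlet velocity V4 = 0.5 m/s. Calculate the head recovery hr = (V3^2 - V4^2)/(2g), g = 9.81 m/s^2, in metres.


hr = (2.6^2 - 0.5^2) / (2*9.81) = 0.3318 m


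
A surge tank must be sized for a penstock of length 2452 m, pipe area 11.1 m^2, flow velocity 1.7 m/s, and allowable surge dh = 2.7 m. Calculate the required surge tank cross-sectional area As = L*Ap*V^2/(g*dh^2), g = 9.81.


As = 2452 * 11.1 * 1.7^2 / (9.81 * 2.7^2) = 1099.8786 m^2


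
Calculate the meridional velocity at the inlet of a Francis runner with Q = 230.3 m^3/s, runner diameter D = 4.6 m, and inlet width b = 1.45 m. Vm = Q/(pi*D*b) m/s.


Vm = 230.3 / (pi * 4.6 * 1.45) = 10.9905 m/s


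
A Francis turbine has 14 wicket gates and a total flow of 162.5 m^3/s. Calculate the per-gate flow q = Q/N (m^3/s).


q = 162.5 / 14 = 11.6071 m^3/s


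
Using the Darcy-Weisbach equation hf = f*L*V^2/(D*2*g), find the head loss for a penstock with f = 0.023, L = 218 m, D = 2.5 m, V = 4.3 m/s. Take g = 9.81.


hf = 0.023 * 218 * 4.3^2 / (2.5 * 2 * 9.81) = 1.8901 m


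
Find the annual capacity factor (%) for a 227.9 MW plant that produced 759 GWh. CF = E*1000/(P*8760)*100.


CF = 759 * 1000 / (227.9 * 8760) * 100 = 38.0184 %


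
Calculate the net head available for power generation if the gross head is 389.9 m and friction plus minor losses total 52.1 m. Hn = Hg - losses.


Hn = 389.9 - 52.1 = 337.8000 m


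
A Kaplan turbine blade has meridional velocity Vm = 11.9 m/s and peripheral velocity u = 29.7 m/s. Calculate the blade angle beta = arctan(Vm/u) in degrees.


beta = arctan(11.9 / 29.7) = 21.8347 degrees


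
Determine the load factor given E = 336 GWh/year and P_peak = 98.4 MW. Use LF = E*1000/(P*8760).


LF = 336 * 1000 / (98.4 * 8760) = 0.3898


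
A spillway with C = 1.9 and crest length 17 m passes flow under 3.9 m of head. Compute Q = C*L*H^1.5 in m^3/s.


Q = 1.9 * 17 * 3.9^1.5 = 248.7708 m^3/s


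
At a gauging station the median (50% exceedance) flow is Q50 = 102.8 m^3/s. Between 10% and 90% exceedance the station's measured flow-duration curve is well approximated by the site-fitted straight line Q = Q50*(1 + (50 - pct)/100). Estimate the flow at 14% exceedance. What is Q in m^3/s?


Q = 102.8 * (1 + (50 - 14)/100) = 139.8080 m^3/s


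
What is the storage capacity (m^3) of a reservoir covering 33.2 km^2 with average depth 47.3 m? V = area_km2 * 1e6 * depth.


V = 33.2 * 1e6 * 47.3 = 1.5704e+09 m^3


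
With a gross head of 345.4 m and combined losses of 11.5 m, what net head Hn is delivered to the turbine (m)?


Hn = 345.4 - 11.5 = 333.9000 m


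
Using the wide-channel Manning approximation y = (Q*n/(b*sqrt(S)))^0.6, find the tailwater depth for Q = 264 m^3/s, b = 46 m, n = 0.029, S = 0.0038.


y = (264 * 0.029 / (46 * 0.0038^0.5))^0.6 = 1.8147 m


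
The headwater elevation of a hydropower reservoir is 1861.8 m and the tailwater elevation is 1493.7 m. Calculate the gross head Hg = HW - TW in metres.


Hg = 1861.8 - 1493.7 = 368.1000 m


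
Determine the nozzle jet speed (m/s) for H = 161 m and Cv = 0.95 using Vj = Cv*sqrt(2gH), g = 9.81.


Vj = 0.95 * sqrt(2*9.81*161) = 53.3932 m/s


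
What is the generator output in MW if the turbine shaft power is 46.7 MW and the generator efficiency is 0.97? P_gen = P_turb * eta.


P_gen = 46.7 * 0.97 = 45.2990 MW


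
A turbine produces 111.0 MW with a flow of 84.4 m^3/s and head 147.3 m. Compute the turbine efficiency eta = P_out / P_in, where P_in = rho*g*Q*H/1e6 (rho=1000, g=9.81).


P_in = 1000 * 9.81 * 84.4 * 147.3 / 1e6 = 121.9591 MW
eta = 111.0 / 121.9591 = 0.9101


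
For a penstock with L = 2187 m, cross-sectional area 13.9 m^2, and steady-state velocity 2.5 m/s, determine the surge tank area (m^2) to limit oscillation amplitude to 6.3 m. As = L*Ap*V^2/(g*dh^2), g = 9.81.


As = 2187 * 13.9 * 2.5^2 / (9.81 * 6.3^2) = 487.9704 m^2


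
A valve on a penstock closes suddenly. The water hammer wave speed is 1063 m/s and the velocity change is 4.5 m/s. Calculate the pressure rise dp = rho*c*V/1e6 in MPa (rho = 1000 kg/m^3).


dp = 1000 * 1063 * 4.5 / 1e6 = 4.7835 MPa


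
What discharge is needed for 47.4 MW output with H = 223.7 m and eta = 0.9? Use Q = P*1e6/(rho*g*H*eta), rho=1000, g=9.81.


Q = 47.4 * 1e6 / (1000 * 9.81 * 223.7 * 0.9) = 23.9994 m^3/s


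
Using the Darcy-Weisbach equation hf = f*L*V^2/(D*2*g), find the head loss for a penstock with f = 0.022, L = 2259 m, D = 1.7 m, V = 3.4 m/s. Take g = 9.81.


hf = 0.022 * 2259 * 3.4^2 / (1.7 * 2 * 9.81) = 17.2246 m


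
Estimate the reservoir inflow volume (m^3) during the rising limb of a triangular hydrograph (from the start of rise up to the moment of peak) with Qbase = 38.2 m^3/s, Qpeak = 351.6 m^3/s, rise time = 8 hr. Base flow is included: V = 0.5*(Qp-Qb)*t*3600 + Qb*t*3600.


V = 0.5*(351.6 - 38.2)*8*3600 + 38.2*8*3600 = 5.6131e+06 m^3


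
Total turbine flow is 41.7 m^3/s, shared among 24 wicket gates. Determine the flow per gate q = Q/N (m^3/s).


q = 41.7 / 24 = 1.7375 m^3/s


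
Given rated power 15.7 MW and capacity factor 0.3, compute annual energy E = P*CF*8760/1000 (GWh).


E = 15.7 * 0.3 * 8760 / 1000 = 41.2596 GWh


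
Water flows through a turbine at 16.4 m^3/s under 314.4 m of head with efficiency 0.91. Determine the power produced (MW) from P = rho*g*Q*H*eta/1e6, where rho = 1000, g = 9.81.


P = 1000 * 9.81 * 16.4 * 314.4 * 0.91 / 1e6 = 46.0296 MW


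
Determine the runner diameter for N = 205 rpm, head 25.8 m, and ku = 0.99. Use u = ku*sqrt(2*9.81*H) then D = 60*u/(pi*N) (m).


u = 0.99 * sqrt(2*9.81*25.8) = 22.2738 m/s
D = 60 * 22.2738 / (pi * 205) = 2.0751 m


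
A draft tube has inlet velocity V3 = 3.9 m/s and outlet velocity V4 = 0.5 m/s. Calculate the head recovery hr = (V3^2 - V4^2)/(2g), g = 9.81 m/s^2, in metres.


hr = (3.9^2 - 0.5^2) / (2*9.81) = 0.7625 m


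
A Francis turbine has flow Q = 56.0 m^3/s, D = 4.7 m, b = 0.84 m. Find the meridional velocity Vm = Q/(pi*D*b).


Vm = 56.0 / (pi * 4.7 * 0.84) = 4.5150 m/s


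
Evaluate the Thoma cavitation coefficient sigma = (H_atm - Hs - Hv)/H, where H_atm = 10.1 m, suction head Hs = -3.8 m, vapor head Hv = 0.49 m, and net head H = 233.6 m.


sigma = (10.1 - (-3.8) - 0.49) / 233.6 = 0.0574


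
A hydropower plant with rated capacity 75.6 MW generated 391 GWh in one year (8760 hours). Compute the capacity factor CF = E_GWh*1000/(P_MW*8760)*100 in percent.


CF = 391 * 1000 / (75.6 * 8760) * 100 = 59.0406 %


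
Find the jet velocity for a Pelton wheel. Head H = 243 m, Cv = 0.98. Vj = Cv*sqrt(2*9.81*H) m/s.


Vj = 0.98 * sqrt(2*9.81*243) = 67.6673 m/s


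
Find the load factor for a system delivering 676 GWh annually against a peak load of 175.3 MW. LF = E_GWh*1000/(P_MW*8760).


LF = 676 * 1000 / (175.3 * 8760) = 0.4402


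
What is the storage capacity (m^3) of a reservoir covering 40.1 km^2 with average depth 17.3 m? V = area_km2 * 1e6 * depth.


V = 40.1 * 1e6 * 17.3 = 6.9373e+08 m^3


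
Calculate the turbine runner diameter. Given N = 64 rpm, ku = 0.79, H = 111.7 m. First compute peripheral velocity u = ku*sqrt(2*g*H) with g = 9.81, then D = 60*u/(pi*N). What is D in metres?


u = 0.79 * sqrt(2*9.81*111.7) = 36.9831 m/s
D = 60 * 36.9831 / (pi * 64) = 11.0363 m


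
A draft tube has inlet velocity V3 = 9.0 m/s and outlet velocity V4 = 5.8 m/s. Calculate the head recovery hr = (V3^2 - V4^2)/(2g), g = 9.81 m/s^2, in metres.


hr = (9.0^2 - 5.8^2) / (2*9.81) = 2.4139 m


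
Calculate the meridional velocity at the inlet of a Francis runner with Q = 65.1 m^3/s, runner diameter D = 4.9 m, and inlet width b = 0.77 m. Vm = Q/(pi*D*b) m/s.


Vm = 65.1 / (pi * 4.9 * 0.77) = 5.4922 m/s


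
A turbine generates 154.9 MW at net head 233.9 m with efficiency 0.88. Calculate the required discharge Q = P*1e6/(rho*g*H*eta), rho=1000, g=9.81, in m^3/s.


Q = 154.9 * 1e6 / (1000 * 9.81 * 233.9 * 0.88) = 76.7131 m^3/s


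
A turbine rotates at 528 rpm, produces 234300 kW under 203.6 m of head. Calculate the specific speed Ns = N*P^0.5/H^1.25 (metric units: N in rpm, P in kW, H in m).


Ns = 528 * 234300^0.5 / 203.6^1.25 = 332.3134


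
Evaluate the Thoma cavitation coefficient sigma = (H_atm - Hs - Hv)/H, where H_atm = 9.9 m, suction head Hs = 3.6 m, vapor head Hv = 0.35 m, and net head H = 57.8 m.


sigma = (9.9 - 3.6 - 0.35) / 57.8 = 0.1029


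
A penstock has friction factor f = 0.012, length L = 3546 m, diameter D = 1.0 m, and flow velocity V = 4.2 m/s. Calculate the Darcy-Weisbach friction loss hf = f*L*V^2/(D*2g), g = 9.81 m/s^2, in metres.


hf = 0.012 * 3546 * 4.2^2 / (1.0 * 2 * 9.81) = 38.2578 m


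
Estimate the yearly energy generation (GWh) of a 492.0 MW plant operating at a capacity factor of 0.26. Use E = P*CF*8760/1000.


E = 492.0 * 0.26 * 8760 / 1000 = 1120.5792 GWh


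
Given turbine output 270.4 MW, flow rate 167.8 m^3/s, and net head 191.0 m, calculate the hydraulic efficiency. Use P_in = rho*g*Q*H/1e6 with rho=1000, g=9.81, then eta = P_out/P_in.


P_in = 1000 * 9.81 * 167.8 * 191.0 / 1e6 = 314.4085 MW
eta = 270.4 / 314.4085 = 0.8600


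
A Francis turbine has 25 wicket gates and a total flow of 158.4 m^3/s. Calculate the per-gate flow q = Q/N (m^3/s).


q = 158.4 / 25 = 6.3360 m^3/s


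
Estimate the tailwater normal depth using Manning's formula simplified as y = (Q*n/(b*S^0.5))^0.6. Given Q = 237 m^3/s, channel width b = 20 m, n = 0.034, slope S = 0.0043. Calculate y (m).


y = (237 * 0.034 / (20 * 0.0043^0.5))^0.6 = 2.9722 m


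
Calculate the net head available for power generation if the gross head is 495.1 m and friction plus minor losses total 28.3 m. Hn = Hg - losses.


Hn = 495.1 - 28.3 = 466.8000 m


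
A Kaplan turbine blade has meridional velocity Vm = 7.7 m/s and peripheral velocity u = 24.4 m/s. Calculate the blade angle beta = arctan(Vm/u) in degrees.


beta = arctan(7.7 / 24.4) = 17.5143 degrees


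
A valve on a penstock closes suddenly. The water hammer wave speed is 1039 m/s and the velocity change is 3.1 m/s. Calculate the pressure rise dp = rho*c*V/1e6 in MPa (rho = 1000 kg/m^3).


dp = 1000 * 1039 * 3.1 / 1e6 = 3.2209 MPa


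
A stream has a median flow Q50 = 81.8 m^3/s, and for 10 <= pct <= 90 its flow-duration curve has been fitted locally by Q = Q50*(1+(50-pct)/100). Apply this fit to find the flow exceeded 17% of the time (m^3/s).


Q = 81.8 * (1 + (50 - 17)/100) = 108.7940 m^3/s


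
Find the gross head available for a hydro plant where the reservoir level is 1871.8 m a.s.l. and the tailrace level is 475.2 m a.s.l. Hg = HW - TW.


Hg = 1871.8 - 475.2 = 1396.6000 m


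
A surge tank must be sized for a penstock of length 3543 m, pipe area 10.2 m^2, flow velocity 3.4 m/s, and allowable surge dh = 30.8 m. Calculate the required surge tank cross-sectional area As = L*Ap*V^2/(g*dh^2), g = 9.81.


As = 3543 * 10.2 * 3.4^2 / (9.81 * 30.8^2) = 44.8909 m^2


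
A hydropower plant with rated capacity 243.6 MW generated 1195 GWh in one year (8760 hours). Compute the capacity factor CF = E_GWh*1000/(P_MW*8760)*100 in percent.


CF = 1195 * 1000 / (243.6 * 8760) * 100 = 55.9998 %


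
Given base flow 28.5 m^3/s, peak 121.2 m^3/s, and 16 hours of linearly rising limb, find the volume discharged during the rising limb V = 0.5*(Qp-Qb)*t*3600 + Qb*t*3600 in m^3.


V = 0.5*(121.2 - 28.5)*16*3600 + 28.5*16*3600 = 4.3114e+06 m^3


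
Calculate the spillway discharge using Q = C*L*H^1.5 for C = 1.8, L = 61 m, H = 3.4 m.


Q = 1.8 * 61 * 3.4^1.5 = 688.3681 m^3/s


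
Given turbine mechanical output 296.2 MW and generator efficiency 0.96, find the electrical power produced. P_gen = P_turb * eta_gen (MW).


P_gen = 296.2 * 0.96 = 284.3520 MW


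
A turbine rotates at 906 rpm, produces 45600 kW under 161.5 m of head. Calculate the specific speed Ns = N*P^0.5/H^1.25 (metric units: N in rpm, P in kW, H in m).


Ns = 906 * 45600^0.5 / 161.5^1.25 = 336.0431


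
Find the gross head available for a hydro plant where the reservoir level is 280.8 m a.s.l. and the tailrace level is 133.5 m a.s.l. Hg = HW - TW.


Hg = 280.8 - 133.5 = 147.3000 m


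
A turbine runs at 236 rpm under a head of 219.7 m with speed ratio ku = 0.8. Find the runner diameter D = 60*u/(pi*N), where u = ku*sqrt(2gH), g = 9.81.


u = 0.8 * sqrt(2*9.81*219.7) = 52.5236 m/s
D = 60 * 52.5236 / (pi * 236) = 4.2505 m


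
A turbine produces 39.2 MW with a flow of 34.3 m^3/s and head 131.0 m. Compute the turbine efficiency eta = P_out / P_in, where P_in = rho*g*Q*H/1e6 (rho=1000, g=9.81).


P_in = 1000 * 9.81 * 34.3 * 131.0 / 1e6 = 44.0793 MW
eta = 39.2 / 44.0793 = 0.8893


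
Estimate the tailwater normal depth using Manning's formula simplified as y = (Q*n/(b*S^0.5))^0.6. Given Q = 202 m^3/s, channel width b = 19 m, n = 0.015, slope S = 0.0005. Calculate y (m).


y = (202 * 0.015 / (19 * 0.0005^0.5))^0.6 = 3.2503 m


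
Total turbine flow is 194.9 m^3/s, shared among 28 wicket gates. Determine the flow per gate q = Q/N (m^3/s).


q = 194.9 / 28 = 6.9607 m^3/s


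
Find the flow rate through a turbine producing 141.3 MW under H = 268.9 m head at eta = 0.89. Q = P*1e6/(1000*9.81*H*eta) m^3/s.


Q = 141.3 * 1e6 / (1000 * 9.81 * 268.9 * 0.89) = 60.1856 m^3/s


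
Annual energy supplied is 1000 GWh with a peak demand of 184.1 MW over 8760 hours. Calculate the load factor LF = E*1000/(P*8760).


LF = 1000 * 1000 / (184.1 * 8760) = 0.6201


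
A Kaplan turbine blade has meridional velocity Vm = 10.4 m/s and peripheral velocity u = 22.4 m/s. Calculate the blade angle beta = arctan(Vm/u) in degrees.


beta = arctan(10.4 / 22.4) = 24.9048 degrees


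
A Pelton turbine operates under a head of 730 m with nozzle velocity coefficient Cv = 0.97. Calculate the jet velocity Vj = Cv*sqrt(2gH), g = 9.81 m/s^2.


Vj = 0.97 * sqrt(2*9.81*730) = 116.0868 m/s


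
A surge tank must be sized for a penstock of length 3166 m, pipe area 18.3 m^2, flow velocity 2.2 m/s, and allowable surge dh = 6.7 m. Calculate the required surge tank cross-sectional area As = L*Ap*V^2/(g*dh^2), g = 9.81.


As = 3166 * 18.3 * 2.2^2 / (9.81 * 6.7^2) = 636.7790 m^2


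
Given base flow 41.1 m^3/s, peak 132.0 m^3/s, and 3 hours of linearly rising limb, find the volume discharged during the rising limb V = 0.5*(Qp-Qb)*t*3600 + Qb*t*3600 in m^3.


V = 0.5*(132.0 - 41.1)*3*3600 + 41.1*3*3600 = 934740.0000 m^3


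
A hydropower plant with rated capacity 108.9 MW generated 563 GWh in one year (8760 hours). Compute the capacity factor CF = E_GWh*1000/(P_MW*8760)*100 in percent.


CF = 563 * 1000 / (108.9 * 8760) * 100 = 59.0169 %


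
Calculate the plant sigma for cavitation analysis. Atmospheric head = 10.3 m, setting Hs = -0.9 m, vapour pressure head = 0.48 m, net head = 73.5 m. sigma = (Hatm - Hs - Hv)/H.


sigma = (10.3 - (-0.9) - 0.48) / 73.5 = 0.1459


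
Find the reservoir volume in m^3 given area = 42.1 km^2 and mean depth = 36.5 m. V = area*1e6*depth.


V = 42.1 * 1e6 * 36.5 = 1.5366e+09 m^3


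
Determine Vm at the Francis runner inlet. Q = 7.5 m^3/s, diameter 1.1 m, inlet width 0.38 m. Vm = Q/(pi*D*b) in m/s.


Vm = 7.5 / (pi * 1.1 * 0.38) = 5.7113 m/s


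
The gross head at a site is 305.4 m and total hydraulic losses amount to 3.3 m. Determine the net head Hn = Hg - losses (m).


Hn = 305.4 - 3.3 = 302.1000 m


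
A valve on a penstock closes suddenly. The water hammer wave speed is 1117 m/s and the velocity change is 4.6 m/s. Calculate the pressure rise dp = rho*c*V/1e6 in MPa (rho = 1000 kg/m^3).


dp = 1000 * 1117 * 4.6 / 1e6 = 5.1382 MPa


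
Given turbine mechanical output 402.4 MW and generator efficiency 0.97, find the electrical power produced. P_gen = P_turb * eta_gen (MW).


P_gen = 402.4 * 0.97 = 390.3280 MW


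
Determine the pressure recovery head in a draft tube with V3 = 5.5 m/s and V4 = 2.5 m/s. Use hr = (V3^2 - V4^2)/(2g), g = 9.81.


hr = (5.5^2 - 2.5^2) / (2*9.81) = 1.2232 m


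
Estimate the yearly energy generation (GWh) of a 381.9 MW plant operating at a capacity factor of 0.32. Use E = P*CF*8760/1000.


E = 381.9 * 0.32 * 8760 / 1000 = 1070.5421 GWh


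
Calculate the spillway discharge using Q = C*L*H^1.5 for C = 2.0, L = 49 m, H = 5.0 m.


Q = 2.0 * 49 * 5.0^1.5 = 1095.6733 m^3/s


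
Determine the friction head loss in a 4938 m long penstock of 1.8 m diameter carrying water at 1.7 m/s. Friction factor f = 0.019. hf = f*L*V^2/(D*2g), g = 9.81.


hf = 0.019 * 4938 * 1.7^2 / (1.8 * 2 * 9.81) = 7.6777 m


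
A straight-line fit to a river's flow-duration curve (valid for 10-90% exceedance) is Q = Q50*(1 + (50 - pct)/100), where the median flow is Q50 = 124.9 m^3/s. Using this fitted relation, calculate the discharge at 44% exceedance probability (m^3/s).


Q = 124.9 * (1 + (50 - 44)/100) = 132.3940 m^3/s


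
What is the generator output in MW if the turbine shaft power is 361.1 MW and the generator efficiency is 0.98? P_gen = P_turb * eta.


P_gen = 361.1 * 0.98 = 353.8780 MW


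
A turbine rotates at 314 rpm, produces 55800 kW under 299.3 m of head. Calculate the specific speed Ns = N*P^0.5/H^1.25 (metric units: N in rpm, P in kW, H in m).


Ns = 314 * 55800^0.5 / 299.3^1.25 = 59.5818


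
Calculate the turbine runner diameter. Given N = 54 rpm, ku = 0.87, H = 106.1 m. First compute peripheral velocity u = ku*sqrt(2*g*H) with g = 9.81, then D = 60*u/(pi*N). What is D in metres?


u = 0.87 * sqrt(2*9.81*106.1) = 39.6941 m/s
D = 60 * 39.6941 / (pi * 54) = 14.0389 m


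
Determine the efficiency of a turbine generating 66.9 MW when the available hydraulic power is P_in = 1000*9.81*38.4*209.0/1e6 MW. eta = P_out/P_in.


P_in = 1000 * 9.81 * 38.4 * 209.0 / 1e6 = 78.7311 MW
eta = 66.9 / 78.7311 = 0.8497


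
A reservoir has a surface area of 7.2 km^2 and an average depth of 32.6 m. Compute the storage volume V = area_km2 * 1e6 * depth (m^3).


V = 7.2 * 1e6 * 32.6 = 2.3472e+08 m^3


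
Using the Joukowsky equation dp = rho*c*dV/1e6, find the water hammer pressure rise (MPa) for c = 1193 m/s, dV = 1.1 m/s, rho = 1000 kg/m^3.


dp = 1000 * 1193 * 1.1 / 1e6 = 1.3123 MPa


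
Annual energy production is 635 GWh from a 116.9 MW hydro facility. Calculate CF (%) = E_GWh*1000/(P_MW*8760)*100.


CF = 635 * 1000 / (116.9 * 8760) * 100 = 62.0091 %


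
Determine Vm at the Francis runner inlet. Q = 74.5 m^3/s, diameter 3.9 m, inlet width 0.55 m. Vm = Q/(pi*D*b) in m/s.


Vm = 74.5 / (pi * 3.9 * 0.55) = 11.0555 m/s


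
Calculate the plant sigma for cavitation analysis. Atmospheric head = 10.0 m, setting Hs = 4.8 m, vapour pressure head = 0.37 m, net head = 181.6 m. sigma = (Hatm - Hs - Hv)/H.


sigma = (10.0 - 4.8 - 0.37) / 181.6 = 0.0266


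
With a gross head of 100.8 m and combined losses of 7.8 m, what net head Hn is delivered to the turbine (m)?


Hn = 100.8 - 7.8 = 93.0000 m


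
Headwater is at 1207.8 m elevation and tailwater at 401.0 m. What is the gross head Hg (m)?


Hg = 1207.8 - 401.0 = 806.8000 m


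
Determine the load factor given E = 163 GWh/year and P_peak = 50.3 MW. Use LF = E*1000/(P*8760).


LF = 163 * 1000 / (50.3 * 8760) = 0.3699


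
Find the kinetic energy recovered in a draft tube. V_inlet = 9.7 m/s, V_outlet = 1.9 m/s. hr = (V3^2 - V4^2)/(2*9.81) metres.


hr = (9.7^2 - 1.9^2) / (2*9.81) = 4.6116 m


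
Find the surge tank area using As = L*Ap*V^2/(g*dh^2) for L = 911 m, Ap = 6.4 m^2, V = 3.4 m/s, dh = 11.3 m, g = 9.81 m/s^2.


As = 911 * 6.4 * 3.4^2 / (9.81 * 11.3^2) = 53.8059 m^2


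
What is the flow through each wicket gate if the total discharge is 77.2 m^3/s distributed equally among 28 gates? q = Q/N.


q = 77.2 / 28 = 2.7571 m^3/s


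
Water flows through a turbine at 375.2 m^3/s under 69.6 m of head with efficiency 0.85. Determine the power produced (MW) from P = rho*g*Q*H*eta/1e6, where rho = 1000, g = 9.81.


P = 1000 * 9.81 * 375.2 * 69.6 * 0.85 / 1e6 = 217.7509 MW


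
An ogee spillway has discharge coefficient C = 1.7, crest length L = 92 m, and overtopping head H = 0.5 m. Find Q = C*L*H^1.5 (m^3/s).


Q = 1.7 * 92 * 0.5^1.5 = 55.2958 m^3/s


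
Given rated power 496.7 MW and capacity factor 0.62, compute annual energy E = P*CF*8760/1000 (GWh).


E = 496.7 * 0.62 * 8760 / 1000 = 2697.6770 GWh


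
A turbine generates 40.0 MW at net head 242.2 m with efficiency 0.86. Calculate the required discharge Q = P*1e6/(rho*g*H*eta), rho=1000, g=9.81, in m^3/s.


Q = 40.0 * 1e6 / (1000 * 9.81 * 242.2 * 0.86) = 19.5757 m^3/s


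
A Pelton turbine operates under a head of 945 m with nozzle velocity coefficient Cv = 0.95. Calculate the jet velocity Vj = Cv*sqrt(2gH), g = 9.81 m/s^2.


Vj = 0.95 * sqrt(2*9.81*945) = 129.3567 m/s


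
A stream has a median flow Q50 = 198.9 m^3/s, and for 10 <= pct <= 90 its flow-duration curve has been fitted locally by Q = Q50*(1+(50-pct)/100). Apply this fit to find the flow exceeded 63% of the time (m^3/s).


Q = 198.9 * (1 + (50 - 63)/100) = 173.0430 m^3/s


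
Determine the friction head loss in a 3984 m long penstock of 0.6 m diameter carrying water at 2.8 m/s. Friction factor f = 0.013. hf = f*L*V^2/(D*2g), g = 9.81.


hf = 0.013 * 3984 * 2.8^2 / (0.6 * 2 * 9.81) = 34.4928 m


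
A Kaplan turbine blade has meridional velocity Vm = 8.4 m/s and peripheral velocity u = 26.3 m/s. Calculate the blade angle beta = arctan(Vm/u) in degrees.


beta = arctan(8.4 / 26.3) = 17.7130 degrees


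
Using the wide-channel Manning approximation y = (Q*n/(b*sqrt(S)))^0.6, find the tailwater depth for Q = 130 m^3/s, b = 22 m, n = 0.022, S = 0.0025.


y = (130 * 0.022 / (22 * 0.0025^0.5))^0.6 = 1.7741 m


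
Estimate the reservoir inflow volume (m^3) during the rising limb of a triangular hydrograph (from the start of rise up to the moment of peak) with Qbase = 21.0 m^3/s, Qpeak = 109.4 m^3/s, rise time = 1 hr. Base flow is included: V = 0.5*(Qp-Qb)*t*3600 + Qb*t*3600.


V = 0.5*(109.4 - 21.0)*1*3600 + 21.0*1*3600 = 234720.0000 m^3


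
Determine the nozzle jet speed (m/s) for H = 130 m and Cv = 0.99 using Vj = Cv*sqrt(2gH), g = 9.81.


Vj = 0.99 * sqrt(2*9.81*130) = 49.9984 m/s


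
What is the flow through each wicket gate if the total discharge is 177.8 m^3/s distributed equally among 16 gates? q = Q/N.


q = 177.8 / 16 = 11.1125 m^3/s


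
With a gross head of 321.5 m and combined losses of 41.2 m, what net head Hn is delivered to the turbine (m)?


Hn = 321.5 - 41.2 = 280.3000 m


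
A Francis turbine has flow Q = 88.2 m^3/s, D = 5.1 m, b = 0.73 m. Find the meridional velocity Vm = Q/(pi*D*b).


Vm = 88.2 / (pi * 5.1 * 0.73) = 7.5409 m/s


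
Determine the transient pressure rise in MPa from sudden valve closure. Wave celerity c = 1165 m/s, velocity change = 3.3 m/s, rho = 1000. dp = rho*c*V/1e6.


dp = 1000 * 1165 * 3.3 / 1e6 = 3.8445 MPa


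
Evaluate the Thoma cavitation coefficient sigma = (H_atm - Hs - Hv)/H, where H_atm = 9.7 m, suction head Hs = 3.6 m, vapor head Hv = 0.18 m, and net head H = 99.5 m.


sigma = (9.7 - 3.6 - 0.18) / 99.5 = 0.0595


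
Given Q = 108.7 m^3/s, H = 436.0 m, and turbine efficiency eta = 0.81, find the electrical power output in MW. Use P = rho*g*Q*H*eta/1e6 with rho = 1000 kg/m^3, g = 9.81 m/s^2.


P = 1000 * 9.81 * 108.7 * 436.0 * 0.81 / 1e6 = 376.5911 MW


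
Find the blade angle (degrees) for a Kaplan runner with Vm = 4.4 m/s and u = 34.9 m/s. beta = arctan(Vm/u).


beta = arctan(4.4 / 34.9) = 7.1856 degrees


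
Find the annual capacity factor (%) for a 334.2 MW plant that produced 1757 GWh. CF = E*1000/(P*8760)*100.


CF = 1757 * 1000 / (334.2 * 8760) * 100 = 60.0152 %


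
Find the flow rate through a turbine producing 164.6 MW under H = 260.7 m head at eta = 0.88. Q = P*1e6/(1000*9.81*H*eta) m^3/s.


Q = 164.6 * 1e6 / (1000 * 9.81 * 260.7 * 0.88) = 73.1370 m^3/s


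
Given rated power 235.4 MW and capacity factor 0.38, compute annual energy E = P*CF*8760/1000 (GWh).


E = 235.4 * 0.38 * 8760 / 1000 = 783.5995 GWh


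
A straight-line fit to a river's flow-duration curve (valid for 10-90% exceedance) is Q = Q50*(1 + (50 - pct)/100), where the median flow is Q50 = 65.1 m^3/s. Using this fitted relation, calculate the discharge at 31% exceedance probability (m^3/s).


Q = 65.1 * (1 + (50 - 31)/100) = 77.4690 m^3/s


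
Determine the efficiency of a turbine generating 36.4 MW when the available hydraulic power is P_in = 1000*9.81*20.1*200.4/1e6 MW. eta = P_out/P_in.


P_in = 1000 * 9.81 * 20.1 * 200.4 / 1e6 = 39.5151 MW
eta = 36.4 / 39.5151 = 0.9212


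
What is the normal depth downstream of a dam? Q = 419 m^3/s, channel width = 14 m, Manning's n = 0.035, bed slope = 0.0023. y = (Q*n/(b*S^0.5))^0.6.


y = (419 * 0.035 / (14 * 0.0023^0.5))^0.6 = 6.3617 m


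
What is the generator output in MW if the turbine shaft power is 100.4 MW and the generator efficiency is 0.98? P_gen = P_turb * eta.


P_gen = 100.4 * 0.98 = 98.3920 MW


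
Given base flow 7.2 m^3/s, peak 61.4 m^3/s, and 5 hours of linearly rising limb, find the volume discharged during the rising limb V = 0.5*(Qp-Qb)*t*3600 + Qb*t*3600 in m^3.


V = 0.5*(61.4 - 7.2)*5*3600 + 7.2*5*3600 = 617400.0000 m^3


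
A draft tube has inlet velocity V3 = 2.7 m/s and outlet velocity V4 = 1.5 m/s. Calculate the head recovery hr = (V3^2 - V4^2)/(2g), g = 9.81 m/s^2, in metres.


hr = (2.7^2 - 1.5^2) / (2*9.81) = 0.2569 m


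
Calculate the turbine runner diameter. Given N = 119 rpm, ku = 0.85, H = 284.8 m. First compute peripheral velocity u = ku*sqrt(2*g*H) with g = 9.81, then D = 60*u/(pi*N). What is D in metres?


u = 0.85 * sqrt(2*9.81*284.8) = 63.5387 m/s
D = 60 * 63.5387 / (pi * 119) = 10.1975 m


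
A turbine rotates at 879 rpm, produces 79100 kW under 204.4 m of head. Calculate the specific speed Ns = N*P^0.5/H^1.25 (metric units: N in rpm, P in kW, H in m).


Ns = 879 * 79100^0.5 / 204.4^1.25 = 319.8718


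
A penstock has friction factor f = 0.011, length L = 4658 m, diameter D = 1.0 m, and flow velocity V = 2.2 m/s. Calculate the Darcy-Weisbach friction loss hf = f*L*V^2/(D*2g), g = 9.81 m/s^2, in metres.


hf = 0.011 * 4658 * 2.2^2 / (1.0 * 2 * 9.81) = 12.6398 m


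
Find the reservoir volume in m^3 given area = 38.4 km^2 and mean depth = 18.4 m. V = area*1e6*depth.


V = 38.4 * 1e6 * 18.4 = 7.0656e+08 m^3


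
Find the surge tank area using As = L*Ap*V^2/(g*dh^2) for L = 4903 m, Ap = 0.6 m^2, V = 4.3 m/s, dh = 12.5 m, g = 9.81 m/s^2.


As = 4903 * 0.6 * 4.3^2 / (9.81 * 12.5^2) = 35.4863 m^2


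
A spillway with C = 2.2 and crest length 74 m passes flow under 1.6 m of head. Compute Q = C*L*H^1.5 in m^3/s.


Q = 2.2 * 74 * 1.6^1.5 = 329.4840 m^3/s


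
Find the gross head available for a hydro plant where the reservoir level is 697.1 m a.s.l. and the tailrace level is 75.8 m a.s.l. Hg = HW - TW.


Hg = 697.1 - 75.8 = 621.3000 m


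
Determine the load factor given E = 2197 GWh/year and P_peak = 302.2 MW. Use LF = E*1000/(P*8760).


LF = 2197 * 1000 / (302.2 * 8760) = 0.8299


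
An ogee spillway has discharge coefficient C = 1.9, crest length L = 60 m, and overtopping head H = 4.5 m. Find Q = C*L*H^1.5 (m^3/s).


Q = 1.9 * 60 * 4.5^1.5 = 1088.2373 m^3/s


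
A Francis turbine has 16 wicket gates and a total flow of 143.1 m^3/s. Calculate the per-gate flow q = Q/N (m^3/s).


q = 143.1 / 16 = 8.9437 m^3/s


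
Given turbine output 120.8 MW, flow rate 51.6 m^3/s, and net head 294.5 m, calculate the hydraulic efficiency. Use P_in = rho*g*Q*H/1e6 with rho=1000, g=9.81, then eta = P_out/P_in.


P_in = 1000 * 9.81 * 51.6 * 294.5 / 1e6 = 149.0747 MW
eta = 120.8 / 149.0747 = 0.8103


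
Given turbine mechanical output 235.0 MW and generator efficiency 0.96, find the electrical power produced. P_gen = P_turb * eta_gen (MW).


P_gen = 235.0 * 0.96 = 225.6000 MW


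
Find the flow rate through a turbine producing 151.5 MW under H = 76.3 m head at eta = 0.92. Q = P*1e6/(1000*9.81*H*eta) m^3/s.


Q = 151.5 * 1e6 / (1000 * 9.81 * 76.3 * 0.92) = 220.0043 m^3/s


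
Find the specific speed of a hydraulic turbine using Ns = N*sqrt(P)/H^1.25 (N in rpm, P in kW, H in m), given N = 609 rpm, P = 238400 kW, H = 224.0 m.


Ns = 609 * 238400^0.5 / 224.0^1.25 = 343.1313


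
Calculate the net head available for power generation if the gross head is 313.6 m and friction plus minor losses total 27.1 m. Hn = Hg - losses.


Hn = 313.6 - 27.1 = 286.5000 m


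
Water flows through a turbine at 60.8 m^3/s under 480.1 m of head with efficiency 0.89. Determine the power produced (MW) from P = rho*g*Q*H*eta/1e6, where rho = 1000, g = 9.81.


P = 1000 * 9.81 * 60.8 * 480.1 * 0.89 / 1e6 = 254.8557 MW


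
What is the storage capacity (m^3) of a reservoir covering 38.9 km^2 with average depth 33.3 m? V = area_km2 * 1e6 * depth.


V = 38.9 * 1e6 * 33.3 = 1.2954e+09 m^3


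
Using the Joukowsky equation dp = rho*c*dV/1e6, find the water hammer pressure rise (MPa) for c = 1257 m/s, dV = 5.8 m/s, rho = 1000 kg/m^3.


dp = 1000 * 1257 * 5.8 / 1e6 = 7.2906 MPa


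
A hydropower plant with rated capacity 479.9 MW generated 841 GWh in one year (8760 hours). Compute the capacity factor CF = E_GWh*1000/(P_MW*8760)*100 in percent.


CF = 841 * 1000 / (479.9 * 8760) * 100 = 20.0051 %


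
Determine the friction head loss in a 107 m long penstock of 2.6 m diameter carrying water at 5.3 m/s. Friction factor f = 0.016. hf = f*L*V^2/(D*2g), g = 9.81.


hf = 0.016 * 107 * 5.3^2 / (2.6 * 2 * 9.81) = 0.9427 m


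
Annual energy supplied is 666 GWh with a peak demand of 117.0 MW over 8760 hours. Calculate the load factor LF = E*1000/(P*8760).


LF = 666 * 1000 / (117.0 * 8760) = 0.6498


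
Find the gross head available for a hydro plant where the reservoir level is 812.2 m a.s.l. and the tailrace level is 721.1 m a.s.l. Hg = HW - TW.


Hg = 812.2 - 721.1 = 91.1000 m


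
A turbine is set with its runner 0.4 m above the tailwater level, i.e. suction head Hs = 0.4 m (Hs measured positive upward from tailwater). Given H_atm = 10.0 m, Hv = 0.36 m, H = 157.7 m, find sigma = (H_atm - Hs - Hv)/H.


sigma = (10.0 - 0.4 - 0.36) / 157.7 = 0.0586


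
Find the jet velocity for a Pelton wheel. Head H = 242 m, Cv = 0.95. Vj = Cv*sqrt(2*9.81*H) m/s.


Vj = 0.95 * sqrt(2*9.81*242) = 65.4607 m/s


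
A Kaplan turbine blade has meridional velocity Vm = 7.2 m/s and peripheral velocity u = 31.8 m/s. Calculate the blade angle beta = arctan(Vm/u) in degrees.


beta = arctan(7.2 / 31.8) = 12.7575 degrees


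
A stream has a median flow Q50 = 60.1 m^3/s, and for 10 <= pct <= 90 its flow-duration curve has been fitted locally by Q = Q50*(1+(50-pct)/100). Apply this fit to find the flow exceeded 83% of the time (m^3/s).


Q = 60.1 * (1 + (50 - 83)/100) = 40.2670 m^3/s


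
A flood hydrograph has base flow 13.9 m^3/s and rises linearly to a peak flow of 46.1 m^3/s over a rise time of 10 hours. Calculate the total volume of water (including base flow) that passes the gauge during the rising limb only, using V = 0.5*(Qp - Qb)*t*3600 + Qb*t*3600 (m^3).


V = 0.5*(46.1 - 13.9)*10*3600 + 13.9*10*3600 = 1.0800e+06 m^3


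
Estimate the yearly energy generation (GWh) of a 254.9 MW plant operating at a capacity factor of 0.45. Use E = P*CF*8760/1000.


E = 254.9 * 0.45 * 8760 / 1000 = 1004.8158 GWh


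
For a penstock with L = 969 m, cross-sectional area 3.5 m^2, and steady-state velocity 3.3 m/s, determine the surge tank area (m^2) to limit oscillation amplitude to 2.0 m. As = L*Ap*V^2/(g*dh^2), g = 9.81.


As = 969 * 3.5 * 3.3^2 / (9.81 * 2.0^2) = 941.2190 m^2


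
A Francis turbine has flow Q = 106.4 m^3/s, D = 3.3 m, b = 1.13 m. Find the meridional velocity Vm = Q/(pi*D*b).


Vm = 106.4 / (pi * 3.3 * 1.13) = 9.0824 m/s


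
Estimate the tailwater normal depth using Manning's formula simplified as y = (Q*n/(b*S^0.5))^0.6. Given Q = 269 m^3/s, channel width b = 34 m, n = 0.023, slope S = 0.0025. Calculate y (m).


y = (269 * 0.023 / (34 * 0.0025^0.5))^0.6 = 2.1708 m


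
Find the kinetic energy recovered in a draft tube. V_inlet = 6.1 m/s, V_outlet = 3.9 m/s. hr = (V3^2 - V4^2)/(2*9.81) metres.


hr = (6.1^2 - 3.9^2) / (2*9.81) = 1.1213 m


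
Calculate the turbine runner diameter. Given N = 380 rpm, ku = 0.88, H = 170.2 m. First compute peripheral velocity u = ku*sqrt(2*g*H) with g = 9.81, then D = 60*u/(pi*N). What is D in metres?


u = 0.88 * sqrt(2*9.81*170.2) = 50.8525 m/s
D = 60 * 50.8525 / (pi * 380) = 2.5558 m


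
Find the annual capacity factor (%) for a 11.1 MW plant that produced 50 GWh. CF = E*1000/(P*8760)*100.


CF = 50 * 1000 / (11.1 * 8760) * 100 = 51.4213 %


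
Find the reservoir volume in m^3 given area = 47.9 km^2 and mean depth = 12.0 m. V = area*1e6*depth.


V = 47.9 * 1e6 * 12.0 = 5.7480e+08 m^3


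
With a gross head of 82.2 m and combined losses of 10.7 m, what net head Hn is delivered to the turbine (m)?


Hn = 82.2 - 10.7 = 71.5000 m


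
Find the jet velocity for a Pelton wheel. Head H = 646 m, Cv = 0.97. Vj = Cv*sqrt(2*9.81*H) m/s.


Vj = 0.97 * sqrt(2*9.81*646) = 109.2037 m/s


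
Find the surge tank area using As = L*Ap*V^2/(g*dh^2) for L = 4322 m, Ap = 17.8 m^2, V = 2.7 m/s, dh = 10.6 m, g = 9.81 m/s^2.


As = 4322 * 17.8 * 2.7^2 / (9.81 * 10.6^2) = 508.8052 m^2


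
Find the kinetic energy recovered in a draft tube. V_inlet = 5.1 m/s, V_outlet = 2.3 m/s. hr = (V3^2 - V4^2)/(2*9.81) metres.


hr = (5.1^2 - 2.3^2) / (2*9.81) = 1.0561 m


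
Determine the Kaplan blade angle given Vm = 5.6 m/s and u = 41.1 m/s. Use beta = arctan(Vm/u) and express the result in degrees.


beta = arctan(5.6 / 41.1) = 7.7589 degrees


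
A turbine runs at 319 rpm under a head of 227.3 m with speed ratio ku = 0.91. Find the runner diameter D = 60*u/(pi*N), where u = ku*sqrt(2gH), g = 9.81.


u = 0.91 * sqrt(2*9.81*227.3) = 60.7702 m/s
D = 60 * 60.7702 / (pi * 319) = 3.6383 m


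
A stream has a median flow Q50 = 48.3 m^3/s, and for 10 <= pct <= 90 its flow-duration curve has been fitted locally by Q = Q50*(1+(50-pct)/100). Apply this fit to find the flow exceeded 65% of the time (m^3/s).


Q = 48.3 * (1 + (50 - 65)/100) = 41.0550 m^3/s


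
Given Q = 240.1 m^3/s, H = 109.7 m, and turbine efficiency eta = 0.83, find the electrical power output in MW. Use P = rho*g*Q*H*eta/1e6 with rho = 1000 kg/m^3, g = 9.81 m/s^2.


P = 1000 * 9.81 * 240.1 * 109.7 * 0.83 / 1e6 = 214.4598 MW


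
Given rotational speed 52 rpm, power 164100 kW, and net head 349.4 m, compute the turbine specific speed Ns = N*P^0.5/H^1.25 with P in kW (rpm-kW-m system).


Ns = 52 * 164100^0.5 / 349.4^1.25 = 13.9445


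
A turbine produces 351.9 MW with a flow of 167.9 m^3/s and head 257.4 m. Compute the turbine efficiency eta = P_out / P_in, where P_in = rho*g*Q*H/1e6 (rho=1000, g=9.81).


P_in = 1000 * 9.81 * 167.9 * 257.4 / 1e6 = 423.9633 MW
eta = 351.9 / 423.9633 = 0.8300


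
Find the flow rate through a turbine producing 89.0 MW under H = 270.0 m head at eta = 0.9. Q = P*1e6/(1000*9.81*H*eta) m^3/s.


Q = 89.0 * 1e6 / (1000 * 9.81 * 270.0 * 0.9) = 37.3349 m^3/s


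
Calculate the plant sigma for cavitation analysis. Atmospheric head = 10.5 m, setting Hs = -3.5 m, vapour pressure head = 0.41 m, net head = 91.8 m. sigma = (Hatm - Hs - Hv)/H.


sigma = (10.5 - (-3.5) - 0.41) / 91.8 = 0.1480


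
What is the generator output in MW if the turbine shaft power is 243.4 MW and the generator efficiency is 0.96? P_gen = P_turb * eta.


P_gen = 243.4 * 0.96 = 233.6640 MW


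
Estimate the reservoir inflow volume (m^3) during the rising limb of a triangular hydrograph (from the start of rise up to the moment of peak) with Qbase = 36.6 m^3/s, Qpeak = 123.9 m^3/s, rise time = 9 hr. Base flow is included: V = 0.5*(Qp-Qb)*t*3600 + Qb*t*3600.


V = 0.5*(123.9 - 36.6)*9*3600 + 36.6*9*3600 = 2.6001e+06 m^3


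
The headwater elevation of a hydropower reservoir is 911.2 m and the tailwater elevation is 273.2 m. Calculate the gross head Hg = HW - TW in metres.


Hg = 911.2 - 273.2 = 638.0000 m


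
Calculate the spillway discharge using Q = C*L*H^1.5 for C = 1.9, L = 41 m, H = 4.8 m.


Q = 1.9 * 41 * 4.8^1.5 = 819.2177 m^3/s


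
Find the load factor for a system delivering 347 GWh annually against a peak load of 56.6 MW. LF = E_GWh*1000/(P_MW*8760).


LF = 347 * 1000 / (56.6 * 8760) = 0.6999


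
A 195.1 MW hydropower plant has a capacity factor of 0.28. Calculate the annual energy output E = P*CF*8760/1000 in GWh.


E = 195.1 * 0.28 * 8760 / 1000 = 478.5413 GWh


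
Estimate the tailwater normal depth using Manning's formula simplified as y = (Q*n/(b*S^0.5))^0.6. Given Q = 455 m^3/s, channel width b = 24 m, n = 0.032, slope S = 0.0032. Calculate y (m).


y = (455 * 0.032 / (24 * 0.0032^0.5))^0.6 = 4.1517 m


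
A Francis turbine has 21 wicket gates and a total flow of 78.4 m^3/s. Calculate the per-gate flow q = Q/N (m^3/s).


q = 78.4 / 21 = 3.7333 m^3/s


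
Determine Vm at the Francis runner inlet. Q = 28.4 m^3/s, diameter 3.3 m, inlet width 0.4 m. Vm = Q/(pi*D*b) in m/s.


Vm = 28.4 / (pi * 3.3 * 0.4) = 6.8485 m/s


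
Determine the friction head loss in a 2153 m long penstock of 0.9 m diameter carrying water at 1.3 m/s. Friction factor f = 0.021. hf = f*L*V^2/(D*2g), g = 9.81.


hf = 0.021 * 2153 * 1.3^2 / (0.9 * 2 * 9.81) = 4.3272 m


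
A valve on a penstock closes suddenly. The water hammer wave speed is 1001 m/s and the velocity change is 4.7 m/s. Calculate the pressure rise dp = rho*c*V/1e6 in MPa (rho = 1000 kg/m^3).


dp = 1000 * 1001 * 4.7 / 1e6 = 4.7047 MPa


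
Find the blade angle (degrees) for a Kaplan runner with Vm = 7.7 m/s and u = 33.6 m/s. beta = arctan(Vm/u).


beta = arctan(7.7 / 33.6) = 12.9074 degrees


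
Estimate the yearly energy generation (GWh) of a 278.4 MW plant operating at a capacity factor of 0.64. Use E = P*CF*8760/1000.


E = 278.4 * 0.64 * 8760 / 1000 = 1560.8218 GWh


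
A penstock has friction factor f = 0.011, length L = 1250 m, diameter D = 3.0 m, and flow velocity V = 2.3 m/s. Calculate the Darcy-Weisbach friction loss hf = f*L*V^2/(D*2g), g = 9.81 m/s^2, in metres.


hf = 0.011 * 1250 * 2.3^2 / (3.0 * 2 * 9.81) = 1.2358 m


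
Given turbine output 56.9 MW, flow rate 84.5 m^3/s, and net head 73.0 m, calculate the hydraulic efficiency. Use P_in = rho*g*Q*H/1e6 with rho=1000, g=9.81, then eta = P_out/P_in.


P_in = 1000 * 9.81 * 84.5 * 73.0 / 1e6 = 60.5130 MW
eta = 56.9 / 60.5130 = 0.9403


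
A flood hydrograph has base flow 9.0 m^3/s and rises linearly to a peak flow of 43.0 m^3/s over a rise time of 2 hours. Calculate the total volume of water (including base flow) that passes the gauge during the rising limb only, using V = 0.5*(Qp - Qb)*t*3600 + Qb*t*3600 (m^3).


V = 0.5*(43.0 - 9.0)*2*3600 + 9.0*2*3600 = 187200.0000 m^3


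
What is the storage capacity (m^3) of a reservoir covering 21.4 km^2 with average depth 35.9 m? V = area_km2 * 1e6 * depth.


V = 21.4 * 1e6 * 35.9 = 7.6826e+08 m^3


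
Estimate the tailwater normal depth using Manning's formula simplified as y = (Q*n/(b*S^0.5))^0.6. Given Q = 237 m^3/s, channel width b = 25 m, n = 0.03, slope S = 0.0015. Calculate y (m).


y = (237 * 0.03 / (25 * 0.0015^0.5))^0.6 = 3.3077 m
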